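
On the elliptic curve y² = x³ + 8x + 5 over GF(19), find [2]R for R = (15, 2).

(14, 12)

tangent at (15, 2): λ = (3·15² + 8)/(2·2) ≡ 18/4. 4⁻¹ ≡ 5 (mod 19), so λ ≡ 18·5 ≡ 14.
  x = λ² - 15 - 15 = 196 - 30 ≡ 14; y = λ·(15 - 14) - 2 ≡ 12. → (14, 12)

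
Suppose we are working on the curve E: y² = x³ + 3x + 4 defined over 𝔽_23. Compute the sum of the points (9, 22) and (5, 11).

(9, 22) + (5, 11). λ = (11 - 22)/(5 - 9) ≡ 12/19 mod 23. 19⁻¹ ≡ 17 (mod 23), so λ ≡ 20.
  x = λ² - 9 - 5 = 400 - 14 ≡ 18; y = λ·(9 - 18) - 22 ≡ 5. → (18, 5)

(18, 5)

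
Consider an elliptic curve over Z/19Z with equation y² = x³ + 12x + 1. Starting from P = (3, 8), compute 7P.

(6, 2)

Repeated addition: build up to 7P.
2P: tangent at (3, 8): λ = (3·3² + 12)/(2·8) ≡ 1/16. 16⁻¹ ≡ 6 (mod 19) since 16·6 = 96 ≡ 1, so λ ≡ 1·6 ≡ 6.
  x = λ² - 3 - 3 = 36 - 6 ≡ 11; y = λ·(3 - 11) - 8 ≡ 1. → (11, 1)
3P: (11, 1) + (3, 8). λ = (8 - 1)/(3 - 11) ≡ 7/11 mod 19. 11⁻¹ ≡ 7 (mod 19) since 11·7 = 77 ≡ 1, so λ ≡ 11.
  x = λ² - 11 - 3 = 121 - 14 ≡ 12; y = λ·(11 - 12) - 1 ≡ 7. → (12, 7)
4P: (12, 7) + (3, 8). λ = (8 - 7)/(3 - 12) ≡ 1/10 mod 19. 10⁻¹ ≡ 2 (mod 19) since 10·2 = 20 ≡ 1, so λ ≡ 2.
  x = λ² - 12 - 3 = 4 - 15 ≡ 8; y = λ·(12 - 8) - 7 ≡ 1. → (8, 1)
5P: (8, 1) + (3, 8). λ = (8 - 1)/(3 - 8) ≡ 7/14 mod 19. 14⁻¹ ≡ 15 (mod 19), so λ ≡ 10.
  x = λ² - 8 - 3 = 100 - 11 ≡ 13; y = λ·(8 - 13) - 1 ≡ 6. → (13, 6)
6P: (13, 6) + (3, 8). λ = (8 - 6)/(3 - 13) ≡ 2/9 mod 19. 9⁻¹ ≡ 17 (mod 19), so λ ≡ 15.
  x = λ² - 13 - 3 = 225 - 16 ≡ 0; y = λ·(13 - 0) - 6 ≡ 18. → (0, 18)
7P: (0, 18) + (3, 8). λ = (8 - 18)/(3 - 0) ≡ 9/3 mod 19. 3⁻¹ ≡ 13 (mod 19), so λ ≡ 3.
  x = λ² - 0 - 3 = 9 - 3 ≡ 6; y = λ·(0 - 6) - 18 ≡ 2. → (6, 2)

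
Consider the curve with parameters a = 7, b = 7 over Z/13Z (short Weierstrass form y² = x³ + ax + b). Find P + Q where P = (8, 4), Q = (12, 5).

(8, 4) + (12, 5). λ = (5 - 4)/(12 - 8) ≡ 1/4 mod 13. 4⁻¹ ≡ 10 (mod 13) since 4·10 = 40 ≡ 1, so λ ≡ 10.
  x = λ² - 8 - 12 = 100 - 20 ≡ 2; y = λ·(8 - 2) - 4 ≡ 4. → (2, 4)

(2, 4)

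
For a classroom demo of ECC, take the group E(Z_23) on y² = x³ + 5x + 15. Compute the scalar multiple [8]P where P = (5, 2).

Double-and-add on 8 = (1000)₂. Start with P = (5, 2) for the leading 1-bit.
double: tangent at (5, 2): λ = (3·5² + 5)/(2·2) ≡ 11/4. 4⁻¹ ≡ 6 (mod 23), so λ ≡ 11·6 ≡ 20.
  x = λ² - 5 - 5 = 400 - 10 ≡ 22; y = λ·(5 - 22) - 2 ≡ 3. → (22, 3)
double: tangent at (22, 3): λ = (3·22² + 5)/(2·3) ≡ 8/6. 6⁻¹ ≡ 4 (mod 23), so λ ≡ 8·4 ≡ 9.
  x = λ² - 22 - 22 = 81 - 44 ≡ 14; y = λ·(22 - 14) - 3 ≡ 0. → (14, 0)
double: (14, 0) + (14, 0): same x and y₁ ≡ -y₂, so the sum is 𝒪.

O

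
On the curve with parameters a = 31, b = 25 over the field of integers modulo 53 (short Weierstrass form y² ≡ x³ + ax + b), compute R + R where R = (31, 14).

(15, 46)

tangent at (31, 14): λ = (3·31² + 31)/(2·14) ≡ 52/28. 28⁻¹ ≡ 36 (mod 53), so λ ≡ 52·36 ≡ 17.
  x = λ² - 31 - 31 = 289 - 62 ≡ 15; y = λ·(31 - 15) - 14 ≡ 46. → (15, 46)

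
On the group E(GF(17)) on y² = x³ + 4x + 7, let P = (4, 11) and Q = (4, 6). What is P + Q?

The two points share x = 4 and their y-coordinates satisfy 11 + 6 ≡ 0 (mod 17), so they are inverses. Their sum is O.

O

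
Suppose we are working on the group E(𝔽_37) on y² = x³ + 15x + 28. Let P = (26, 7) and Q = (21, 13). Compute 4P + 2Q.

First 4P:
Repeated addition: build up to 4P.
2P: tangent at (26, 7): λ = (3·26² + 15)/(2·7) ≡ 8/14. 14⁻¹ ≡ 8 (mod 37) since 14·8 = 112 ≡ 1, so λ ≡ 8·8 ≡ 27.
  x = λ² - 26 - 26 = 729 - 52 ≡ 11; y = λ·(26 - 11) - 7 ≡ 28. → (11, 28)
3P: (11, 28) + (26, 7). λ = (7 - 28)/(26 - 11) ≡ 16/15 mod 37. 15⁻¹ ≡ 5 (mod 37), so λ ≡ 6.
  x = λ² - 11 - 26 = 36 - 37 ≡ 36; y = λ·(11 - 36) - 28 ≡ 7. → (36, 7)
4P: (36, 7) + (26, 7). λ = (7 - 7)/(26 - 36) ≡ 0/27 mod 37. 27⁻¹ ≡ 11 (mod 37), so λ ≡ 0.
  x = λ² - 36 - 26 = 0 - 62 ≡ 12; y = λ·(36 - 12) - 7 ≡ 30. → (12, 30)
4P = (12, 30).
Next 2Q:
Repeated addition: build up to 2Q.
2Q: tangent at (21, 13): λ = (3·21² + 15)/(2·13) ≡ 6/26. 26⁻¹ ≡ 10 (mod 37) since 26·10 = 260 ≡ 1, so λ ≡ 6·10 ≡ 23.
  x = λ² - 21 - 21 = 529 - 42 ≡ 6; y = λ·(21 - 6) - 13 ≡ 36. → (6, 36)
2Q = (6, 36).
Finally 4P + 2Q:
(12, 30) + (6, 36). λ = (36 - 30)/(6 - 12) ≡ 6/31 mod 37. 31⁻¹ ≡ 6 (mod 37) since 31·6 = 186 ≡ 1, so λ ≡ 36.
  x = λ² - 12 - 6 = 1296 - 18 ≡ 20; y = λ·(12 - 20) - 30 ≡ 15. → (20, 15)

(20, 15)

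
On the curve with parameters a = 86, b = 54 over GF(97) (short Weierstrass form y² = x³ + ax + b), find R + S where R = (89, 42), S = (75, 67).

(3, 40)

(89, 42) + (75, 67). λ = (67 - 42)/(75 - 89) ≡ 25/83 mod 97. 83⁻¹ ≡ 90 (mod 97), so λ ≡ 19.
  x = λ² - 89 - 75 = 361 - 164 ≡ 3; y = λ·(89 - 3) - 42 ≡ 40. → (3, 40)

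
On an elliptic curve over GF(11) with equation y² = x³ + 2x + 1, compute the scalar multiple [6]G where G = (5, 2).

(10, 3)

Repeated addition: build up to 6G.
2G: tangent at (5, 2): λ = (3·5² + 2)/(2·2) ≡ 0/4. 4⁻¹ ≡ 3 (mod 11), so λ ≡ 0·3 ≡ 0.
  x = λ² - 5 - 5 = 0 - 10 ≡ 1; y = λ·(5 - 1) - 2 ≡ 9. → (1, 9)
3G: (1, 9) + (5, 2). λ = (2 - 9)/(5 - 1) ≡ 4/4 mod 11. 4⁻¹ ≡ 3 (mod 11), so λ ≡ 1.
  x = λ² - 1 - 5 = 1 - 6 ≡ 6; y = λ·(1 - 6) - 9 ≡ 8. → (6, 8)
4G: (6, 8) + (5, 2). λ = (2 - 8)/(5 - 6) ≡ 5/10 mod 11. 10⁻¹ ≡ 10 (mod 11), so λ ≡ 6.
  x = λ² - 6 - 5 = 36 - 11 ≡ 3; y = λ·(6 - 3) - 8 ≡ 10. → (3, 10)
5G: (3, 10) + (5, 2). λ = (2 - 10)/(5 - 3) ≡ 3/2 mod 11. 2⁻¹ ≡ 6 (mod 11), so λ ≡ 7.
  x = λ² - 3 - 5 = 49 - 8 ≡ 8; y = λ·(3 - 8) - 10 ≡ 10. → (8, 10)
6G: (8, 10) + (5, 2). λ = (2 - 10)/(5 - 8) ≡ 3/8 mod 11. 8⁻¹ ≡ 7 (mod 11) since 8·7 = 56 ≡ 1, so λ ≡ 10.
  x = λ² - 8 - 5 = 100 - 13 ≡ 10; y = λ·(8 - 10) - 10 ≡ 3. → (10, 3)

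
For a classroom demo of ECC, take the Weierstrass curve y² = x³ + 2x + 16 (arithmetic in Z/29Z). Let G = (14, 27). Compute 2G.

(0, 25)

tangent at (14, 27): λ = (3·14² + 2)/(2·27) ≡ 10/25. 25⁻¹ ≡ 7 (mod 29), so λ ≡ 10·7 ≡ 12.
  x = λ² - 14 - 14 = 144 - 28 ≡ 0; y = λ·(14 - 0) - 27 ≡ 25. → (0, 25)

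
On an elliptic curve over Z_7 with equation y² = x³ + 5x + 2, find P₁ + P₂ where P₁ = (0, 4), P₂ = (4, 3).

(0, 4) + (4, 3). λ = (3 - 4)/(4 - 0) ≡ 6/4 mod 7. 4⁻¹ ≡ 2 (mod 7), so λ ≡ 5.
  x = λ² - 0 - 4 = 25 - 4 ≡ 0; y = λ·(0 - 0) - 4 ≡ 3. → (0, 3)

(0, 3)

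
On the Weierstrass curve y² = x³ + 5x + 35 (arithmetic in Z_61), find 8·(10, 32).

Write Q = (10, 32).
Repeated addition: build up to 8Q.
2Q: tangent at (10, 32): λ = (3·10² + 5)/(2·32) ≡ 0/3. 3⁻¹ ≡ 41 (mod 61), so λ ≡ 0·41 ≡ 0.
  x = λ² - 10 - 10 = 0 - 20 ≡ 41; y = λ·(10 - 41) - 32 ≡ 29. → (41, 29)
3Q: (41, 29) + (10, 32). λ = (32 - 29)/(10 - 41) ≡ 3/30 mod 61. 30⁻¹ ≡ 59 (mod 61) since 30·59 = 1770 ≡ 1, so λ ≡ 55.
  x = λ² - 41 - 10 = 3025 - 51 ≡ 46; y = λ·(41 - 46) - 29 ≡ 1. → (46, 1)
4Q: (46, 1) + (10, 32). λ = (32 - 1)/(10 - 46) ≡ 31/25 mod 61. 25⁻¹ ≡ 22 (mod 61) since 25·22 = 550 ≡ 1, so λ ≡ 11.
  x = λ² - 46 - 10 = 121 - 56 ≡ 4; y = λ·(46 - 4) - 1 ≡ 34. → (4, 34)
5Q: (4, 34) + (10, 32). λ = (32 - 34)/(10 - 4) ≡ 59/6 mod 61. 6⁻¹ ≡ 51 (mod 61), so λ ≡ 20.
  x = λ² - 4 - 10 = 400 - 14 ≡ 20; y = λ·(4 - 20) - 34 ≡ 12. → (20, 12)
6Q: (20, 12) + (10, 32). λ = (32 - 12)/(10 - 20) ≡ 20/51 mod 61. 51⁻¹ ≡ 6 (mod 61) since 51·6 = 306 ≡ 1, so λ ≡ 59.
  x = λ² - 20 - 10 = 3481 - 30 ≡ 35; y = λ·(20 - 35) - 12 ≡ 18. → (35, 18)
7Q: (35, 18) + (10, 32). λ = (32 - 18)/(10 - 35) ≡ 14/36 mod 61. 36⁻¹ ≡ 39 (mod 61), so λ ≡ 58.
  x = λ² - 35 - 10 = 3364 - 45 ≡ 25; y = λ·(35 - 25) - 18 ≡ 13. → (25, 13)
8Q: (25, 13) + (10, 32). λ = (32 - 13)/(10 - 25) ≡ 19/46 mod 61. 46⁻¹ ≡ 4 (mod 61), so λ ≡ 15.
  x = λ² - 25 - 10 = 225 - 35 ≡ 7; y = λ·(25 - 7) - 13 ≡ 13. → (7, 13)

(7, 13)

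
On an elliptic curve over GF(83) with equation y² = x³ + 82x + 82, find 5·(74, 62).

Write Q = (74, 62).
Repeated addition: build up to 5Q.
2Q: tangent at (74, 62): λ = (3·74² + 82)/(2·62) ≡ 76/41. 41⁻¹ ≡ 81 (mod 83), so λ ≡ 76·81 ≡ 14.
  x = λ² - 74 - 74 = 196 - 148 ≡ 48; y = λ·(74 - 48) - 62 ≡ 53. → (48, 53)
3Q: (48, 53) + (74, 62). λ = (62 - 53)/(74 - 48) ≡ 9/26 mod 83. 26⁻¹ ≡ 16 (mod 83), so λ ≡ 61.
  x = λ² - 48 - 74 = 3721 - 122 ≡ 30; y = λ·(48 - 30) - 53 ≡ 49. → (30, 49)
4Q: (30, 49) + (74, 62). λ = (62 - 49)/(74 - 30) ≡ 13/44 mod 83. 44⁻¹ ≡ 17 (mod 83) since 44·17 = 748 ≡ 1, so λ ≡ 55.
  x = λ² - 30 - 74 = 3025 - 104 ≡ 16; y = λ·(30 - 16) - 49 ≡ 57. → (16, 57)
5Q: (16, 57) + (74, 62). λ = (62 - 57)/(74 - 16) ≡ 5/58 mod 83. 58⁻¹ ≡ 73 (mod 83) since 58·73 = 4234 ≡ 1, so λ ≡ 33.
  x = λ² - 16 - 74 = 1089 - 90 ≡ 3; y = λ·(16 - 3) - 57 ≡ 40. → (3, 40)

(3, 40)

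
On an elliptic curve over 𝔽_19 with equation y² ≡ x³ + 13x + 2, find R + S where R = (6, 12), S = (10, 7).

(6, 12) + (10, 7). λ = (7 - 12)/(10 - 6) ≡ 14/4 mod 19. 4⁻¹ ≡ 5 (mod 19), so λ ≡ 13.
  x = λ² - 6 - 10 = 169 - 16 ≡ 1; y = λ·(6 - 1) - 12 ≡ 15. → (1, 15)

(1, 15)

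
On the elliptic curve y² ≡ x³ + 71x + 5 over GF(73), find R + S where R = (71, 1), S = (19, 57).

(71, 1) + (19, 57). λ = (57 - 1)/(19 - 71) ≡ 56/21 mod 73. 21⁻¹ ≡ 7 (mod 73), so λ ≡ 27.
  x = λ² - 71 - 19 = 729 - 90 ≡ 55; y = λ·(71 - 55) - 1 ≡ 66. → (55, 66)

(55, 66)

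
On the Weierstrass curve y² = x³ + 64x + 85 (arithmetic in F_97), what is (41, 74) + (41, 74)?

tangent at (41, 74): λ = (3·41² + 64)/(2·74) ≡ 63/51. 51⁻¹ ≡ 78 (mod 97), so λ ≡ 63·78 ≡ 64.
  x = λ² - 41 - 41 = 4096 - 82 ≡ 37; y = λ·(41 - 37) - 74 ≡ 85. → (37, 85)

(37, 85)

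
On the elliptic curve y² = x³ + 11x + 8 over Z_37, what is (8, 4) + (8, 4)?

tangent at (8, 4): λ = (3·8² + 11)/(2·4) ≡ 18/8. 8⁻¹ ≡ 14 (mod 37) since 8·14 = 112 ≡ 1, so λ ≡ 18·14 ≡ 30.
  x = λ² - 8 - 8 = 900 - 16 ≡ 33; y = λ·(8 - 33) - 4 ≡ 23. → (33, 23)

(33, 23)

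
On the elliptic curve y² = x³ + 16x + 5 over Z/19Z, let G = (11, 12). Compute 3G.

(2, 11)

Repeated addition: build up to 3G.
2G: tangent at (11, 12): λ = (3·11² + 16)/(2·12) ≡ 18/5. 5⁻¹ ≡ 4 (mod 19), so λ ≡ 18·4 ≡ 15.
  x = λ² - 11 - 11 = 225 - 22 ≡ 13; y = λ·(11 - 13) - 12 ≡ 15. → (13, 15)
3G: (13, 15) + (11, 12). λ = (12 - 15)/(11 - 13) ≡ 16/17 mod 19. 17⁻¹ ≡ 9 (mod 19) since 17·9 = 153 ≡ 1, so λ ≡ 11.
  x = λ² - 13 - 11 = 121 - 24 ≡ 2; y = λ·(13 - 2) - 15 ≡ 11. → (2, 11)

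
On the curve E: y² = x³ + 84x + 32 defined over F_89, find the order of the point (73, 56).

2P: tangent at (73, 56): λ = (3·73² + 84)/(2·56) ≡ 51/23. 23⁻¹ ≡ 31 (mod 89), so λ ≡ 51·31 ≡ 68.
  x = λ² - 73 - 73 = 4624 - 146 ≡ 28; y = λ·(73 - 28) - 56 ≡ 67. → (28, 67)
3P: (28, 67) + (73, 56). λ = (56 - 67)/(73 - 28) ≡ 78/45 mod 89. 45⁻¹ ≡ 2 (mod 89) since 45·2 = 90 ≡ 1, so λ ≡ 67.
  x = λ² - 28 - 73 = 4489 - 101 ≡ 27; y = λ·(28 - 27) - 67 ≡ 0. → (27, 0)
4P: (27, 0) + (73, 56). λ = (56 - 0)/(73 - 27) ≡ 56/46 mod 89. 46⁻¹ ≡ 60 (mod 89) since 46·60 = 2760 ≡ 1, so λ ≡ 67.
  x = λ² - 27 - 73 = 4489 - 100 ≡ 28; y = λ·(27 - 28) - 0 ≡ 22. → (28, 22)
5P: (28, 22) + (73, 56). λ = (56 - 22)/(73 - 28) ≡ 34/45 mod 89. 45⁻¹ ≡ 2 (mod 89), so λ ≡ 68.
  x = λ² - 28 - 73 = 4624 - 101 ≡ 73; y = λ·(28 - 73) - 22 ≡ 33. → (73, 33)
6P: (73, 33) + (73, 56): same x and y₁ ≡ -y₂, so the sum is O.
6P = O, so the order is 6.

6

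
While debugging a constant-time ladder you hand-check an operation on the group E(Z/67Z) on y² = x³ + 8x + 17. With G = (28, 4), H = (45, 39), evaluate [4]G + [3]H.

(52, 26)

First 4G:
Repeated addition: build up to 4G.
2G: tangent at (28, 4): λ = (3·28² + 8)/(2·4) ≡ 15/8. 8⁻¹ ≡ 42 (mod 67) since 8·42 = 336 ≡ 1, so λ ≡ 15·42 ≡ 27.
  x = λ² - 28 - 28 = 729 - 56 ≡ 3; y = λ·(28 - 3) - 4 ≡ 1. → (3, 1)
3G: (3, 1) + (28, 4). λ = (4 - 1)/(28 - 3) ≡ 3/25 mod 67. 25⁻¹ ≡ 59 (mod 67) since 25·59 = 1475 ≡ 1, so λ ≡ 43.
  x = λ² - 3 - 28 = 1849 - 31 ≡ 9; y = λ·(3 - 9) - 1 ≡ 9. → (9, 9)
4G: (9, 9) + (28, 4). λ = (4 - 9)/(28 - 9) ≡ 62/19 mod 67. 19⁻¹ ≡ 60 (mod 67), so λ ≡ 35.
  x = λ² - 9 - 28 = 1225 - 37 ≡ 49; y = λ·(9 - 49) - 9 ≡ 65. → (49, 65)
4G = (49, 65).
Next 3H:
Repeated addition: build up to 3H.
2H: tangent at (45, 39): λ = (3·45² + 8)/(2·39) ≡ 53/11. 11⁻¹ ≡ 61 (mod 67), so λ ≡ 53·61 ≡ 17.
  x = λ² - 45 - 45 = 289 - 90 ≡ 65; y = λ·(45 - 65) - 39 ≡ 23. → (65, 23)
3H: (65, 23) + (45, 39). λ = (39 - 23)/(45 - 65) ≡ 16/47 mod 67. 47⁻¹ ≡ 10 (mod 67), so λ ≡ 26.
  x = λ² - 65 - 45 = 676 - 110 ≡ 30; y = λ·(65 - 30) - 23 ≡ 16. → (30, 16)
3H = (30, 16).
Finally 4G + 3H:
(49, 65) + (30, 16). λ = (16 - 65)/(30 - 49) ≡ 18/48 mod 67. 48⁻¹ ≡ 7 (mod 67), so λ ≡ 59.
  x = λ² - 49 - 30 = 3481 - 79 ≡ 52; y = λ·(49 - 52) - 65 ≡ 26. → (52, 26)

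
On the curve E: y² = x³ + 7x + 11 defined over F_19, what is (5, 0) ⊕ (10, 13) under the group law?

(5, 0) + (10, 13). λ = (13 - 0)/(10 - 5) ≡ 13/5 mod 19. 5⁻¹ ≡ 4 (mod 19) since 5·4 = 20 ≡ 1, so λ ≡ 14.
  x = λ² - 5 - 10 = 196 - 15 ≡ 10; y = λ·(5 - 10) - 0 ≡ 6. → (10, 6)

(10, 6)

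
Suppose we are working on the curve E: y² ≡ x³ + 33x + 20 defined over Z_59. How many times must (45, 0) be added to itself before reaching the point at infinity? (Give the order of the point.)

2P: (45, 0) + (45, 0): same x and y₁ ≡ -y₂, so the sum is the point at infinity.
2P = the point at infinity, so the order is 2.

2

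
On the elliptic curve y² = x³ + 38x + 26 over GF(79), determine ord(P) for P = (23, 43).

2P: tangent at (23, 43): λ = (3·23² + 38)/(2·43) ≡ 45/7. 7⁻¹ ≡ 34 (mod 79) since 7·34 = 238 ≡ 1, so λ ≡ 45·34 ≡ 29.
  x = λ² - 23 - 23 = 841 - 46 ≡ 5; y = λ·(23 - 5) - 43 ≡ 5. → (5, 5)
3P: (5, 5) + (23, 43). λ = (43 - 5)/(23 - 5) ≡ 38/18 mod 79. 18⁻¹ ≡ 22 (mod 79) since 18·22 = 396 ≡ 1, so λ ≡ 46.
  x = λ² - 5 - 23 = 2116 - 28 ≡ 34; y = λ·(5 - 34) - 5 ≡ 4. → (34, 4)
4P: (34, 4) + (23, 43). λ = (43 - 4)/(23 - 34) ≡ 39/68 mod 79. 68⁻¹ ≡ 43 (mod 79), so λ ≡ 18.
  x = λ² - 34 - 23 = 324 - 57 ≡ 30; y = λ·(34 - 30) - 4 ≡ 68. → (30, 68)
5P: (30, 68) + (23, 43). λ = (43 - 68)/(23 - 30) ≡ 54/72 mod 79. 72⁻¹ ≡ 45 (mod 79), so λ ≡ 60.
  x = λ² - 30 - 23 = 3600 - 53 ≡ 71; y = λ·(30 - 71) - 68 ≡ 0. → (71, 0)
6P: (71, 0) + (23, 43). λ = (43 - 0)/(23 - 71) ≡ 43/31 mod 79. 31⁻¹ ≡ 51 (mod 79) since 31·51 = 1581 ≡ 1, so λ ≡ 60.
  x = λ² - 71 - 23 = 3600 - 94 ≡ 30; y = λ·(71 - 30) - 0 ≡ 11. → (30, 11)
7P: (30, 11) + (23, 43). λ = (43 - 11)/(23 - 30) ≡ 32/72 mod 79. 72⁻¹ ≡ 45 (mod 79) since 72·45 = 3240 ≡ 1, so λ ≡ 18.
  x = λ² - 30 - 23 = 324 - 53 ≡ 34; y = λ·(30 - 34) - 11 ≡ 75. → (34, 75)
8P: (34, 75) + (23, 43). λ = (43 - 75)/(23 - 34) ≡ 47/68 mod 79. 68⁻¹ ≡ 43 (mod 79), so λ ≡ 46.
  x = λ² - 34 - 23 = 2116 - 57 ≡ 5; y = λ·(34 - 5) - 75 ≡ 74. → (5, 74)
9P: (5, 74) + (23, 43). λ = (43 - 74)/(23 - 5) ≡ 48/18 mod 79. 18⁻¹ ≡ 22 (mod 79), so λ ≡ 29.
  x = λ² - 5 - 23 = 841 - 28 ≡ 23; y = λ·(5 - 23) - 74 ≡ 36. → (23, 36)
10P: (23, 36) + (23, 43): same x and y₁ ≡ -y₂, so the sum is O.
10P = O, so the order is 10.

10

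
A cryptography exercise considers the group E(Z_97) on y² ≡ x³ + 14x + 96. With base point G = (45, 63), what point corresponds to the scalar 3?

(64, 13)

Repeated addition: build up to 3G.
2G: tangent at (45, 63): λ = (3·45² + 14)/(2·63) ≡ 75/29. 29⁻¹ ≡ 87 (mod 97), so λ ≡ 75·87 ≡ 26.
  x = λ² - 45 - 45 = 676 - 90 ≡ 4; y = λ·(45 - 4) - 63 ≡ 33. → (4, 33)
3G: (4, 33) + (45, 63). λ = (63 - 33)/(45 - 4) ≡ 30/41 mod 97. 41⁻¹ ≡ 71 (mod 97), so λ ≡ 93.
  x = λ² - 4 - 45 = 8649 - 49 ≡ 64; y = λ·(4 - 64) - 33 ≡ 13. → (64, 13)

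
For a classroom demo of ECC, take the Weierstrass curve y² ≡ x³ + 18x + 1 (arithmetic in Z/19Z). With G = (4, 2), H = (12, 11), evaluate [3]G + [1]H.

First 3G:
Repeated addition: build up to 3G.
2G: tangent at (4, 2): λ = (3·4² + 18)/(2·2) ≡ 9/4. 4⁻¹ ≡ 5 (mod 19), so λ ≡ 9·5 ≡ 7.
  x = λ² - 4 - 4 = 49 - 8 ≡ 3; y = λ·(4 - 3) - 2 ≡ 5. → (3, 5)
3G: (3, 5) + (4, 2). λ = (2 - 5)/(4 - 3) ≡ 16/1 mod 19. 1⁻¹ ≡ 1 (mod 19) since 1·1 = 1 ≡ 1, so λ ≡ 16.
  x = λ² - 3 - 4 = 256 - 7 ≡ 2; y = λ·(3 - 2) - 5 ≡ 11. → (2, 11)
3G = (2, 11).
Finally 3G + H:
(2, 11) + (12, 11). λ = (11 - 11)/(12 - 2) ≡ 0/10 mod 19. 10⁻¹ ≡ 2 (mod 19), so λ ≡ 0.
  x = λ² - 2 - 12 = 0 - 14 ≡ 5; y = λ·(2 - 5) - 11 ≡ 8. → (5, 8)

(5, 8)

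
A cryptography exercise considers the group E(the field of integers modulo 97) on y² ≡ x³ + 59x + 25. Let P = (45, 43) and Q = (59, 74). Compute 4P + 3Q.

(50, 56)

First 4P:
Repeated addition: build up to 4P.
2P: tangent at (45, 43): λ = (3·45² + 59)/(2·43) ≡ 23/86. 86⁻¹ ≡ 44 (mod 97) since 86·44 = 3784 ≡ 1, so λ ≡ 23·44 ≡ 42.
  x = λ² - 45 - 45 = 1764 - 90 ≡ 25; y = λ·(45 - 25) - 43 ≡ 21. → (25, 21)
3P: (25, 21) + (45, 43). λ = (43 - 21)/(45 - 25) ≡ 22/20 mod 97. 20⁻¹ ≡ 34 (mod 97) since 20·34 = 680 ≡ 1, so λ ≡ 69.
  x = λ² - 25 - 45 = 4761 - 70 ≡ 35; y = λ·(25 - 35) - 21 ≡ 65. → (35, 65)
4P: (35, 65) + (45, 43). λ = (43 - 65)/(45 - 35) ≡ 75/10 mod 97. 10⁻¹ ≡ 68 (mod 97), so λ ≡ 56.
  x = λ² - 35 - 45 = 3136 - 80 ≡ 49; y = λ·(35 - 49) - 65 ≡ 24. → (49, 24)
4P = (49, 24).
Next 3Q:
Repeated addition: build up to 3Q.
2Q: tangent at (59, 74): λ = (3·59² + 59)/(2·74) ≡ 26/51. 51⁻¹ ≡ 78 (mod 97) since 51·78 = 3978 ≡ 1, so λ ≡ 26·78 ≡ 88.
  x = λ² - 59 - 59 = 7744 - 118 ≡ 60; y = λ·(59 - 60) - 74 ≡ 32. → (60, 32)
3Q: (60, 32) + (59, 74). λ = (74 - 32)/(59 - 60) ≡ 42/96 mod 97. 96⁻¹ ≡ 96 (mod 97), so λ ≡ 55.
  x = λ² - 60 - 59 = 3025 - 119 ≡ 93; y = λ·(60 - 93) - 32 ≡ 93. → (93, 93)
3Q = (93, 93).
Finally 4P + 3Q:
(49, 24) + (93, 93). λ = (93 - 24)/(93 - 49) ≡ 69/44 mod 97. 44⁻¹ ≡ 86 (mod 97) since 44·86 = 3784 ≡ 1, so λ ≡ 17.
  x = λ² - 49 - 93 = 289 - 142 ≡ 50; y = λ·(49 - 50) - 24 ≡ 56. → (50, 56)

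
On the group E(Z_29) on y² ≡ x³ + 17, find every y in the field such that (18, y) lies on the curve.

x³ + 0x + 17 = 5849 ≡ 20 (mod 29).
Square roots of 20 mod 29: 7 and 22 (since 7² = 49 ≡ 20).

7, 22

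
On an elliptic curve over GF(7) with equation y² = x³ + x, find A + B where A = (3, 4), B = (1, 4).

(3, 3)

(3, 4) + (1, 4). λ = (4 - 4)/(1 - 3) ≡ 0/5 mod 7. 5⁻¹ ≡ 3 (mod 7), so λ ≡ 0.
  x = λ² - 3 - 1 = 0 - 4 ≡ 3; y = λ·(3 - 3) - 4 ≡ 3. → (3, 3)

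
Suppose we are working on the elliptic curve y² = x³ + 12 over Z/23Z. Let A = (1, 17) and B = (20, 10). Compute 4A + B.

First 4A:
Repeated addition: build up to 4A.
2A: tangent at (1, 17): λ = (3·1² + 0)/(2·17) ≡ 3/11. 11⁻¹ ≡ 21 (mod 23), so λ ≡ 3·21 ≡ 17.
  x = λ² - 1 - 1 = 289 - 2 ≡ 11; y = λ·(1 - 11) - 17 ≡ 20. → (11, 20)
3A: (11, 20) + (1, 17). λ = (17 - 20)/(1 - 11) ≡ 20/13 mod 23. 13⁻¹ ≡ 16 (mod 23) since 13·16 = 208 ≡ 1, so λ ≡ 21.
  x = λ² - 11 - 1 = 441 - 12 ≡ 15; y = λ·(11 - 15) - 20 ≡ 11. → (15, 11)
4A: (15, 11) + (1, 17). λ = (17 - 11)/(1 - 15) ≡ 6/9 mod 23. 9⁻¹ ≡ 18 (mod 23), so λ ≡ 16.
  x = λ² - 15 - 1 = 256 - 16 ≡ 10; y = λ·(15 - 10) - 11 ≡ 0. → (10, 0)
4A = (10, 0).
Finally 4A + B:
(10, 0) + (20, 10). λ = (10 - 0)/(20 - 10) ≡ 10/10 mod 23. 10⁻¹ ≡ 7 (mod 23), so λ ≡ 1.
  x = λ² - 10 - 20 = 1 - 30 ≡ 17; y = λ·(10 - 17) - 0 ≡ 16. → (17, 16)

(17, 16)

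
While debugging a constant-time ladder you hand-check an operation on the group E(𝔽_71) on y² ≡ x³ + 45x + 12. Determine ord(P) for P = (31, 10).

2P: tangent at (31, 10): λ = (3·31² + 45)/(2·10) ≡ 17/20. 20⁻¹ ≡ 32 (mod 71) since 20·32 = 640 ≡ 1, so λ ≡ 17·32 ≡ 47.
  x = λ² - 31 - 31 = 2209 - 62 ≡ 17; y = λ·(31 - 17) - 10 ≡ 9. → (17, 9)
3P: (17, 9) + (31, 10). λ = (10 - 9)/(31 - 17) ≡ 1/14 mod 71. 14⁻¹ ≡ 66 (mod 71), so λ ≡ 66.
  x = λ² - 17 - 31 = 4356 - 48 ≡ 48; y = λ·(17 - 48) - 9 ≡ 4. → (48, 4)
4P: (48, 4) + (31, 10). λ = (10 - 4)/(31 - 48) ≡ 6/54 mod 71. 54⁻¹ ≡ 25 (mod 71), so λ ≡ 8.
  x = λ² - 48 - 31 = 64 - 79 ≡ 56; y = λ·(48 - 56) - 4 ≡ 3. → (56, 3)
5P: (56, 3) + (31, 10). λ = (10 - 3)/(31 - 56) ≡ 7/46 mod 71. 46⁻¹ ≡ 17 (mod 71), so λ ≡ 48.
  x = λ² - 56 - 31 = 2304 - 87 ≡ 16; y = λ·(56 - 16) - 3 ≡ 0. → (16, 0)
6P: (16, 0) + (31, 10). λ = (10 - 0)/(31 - 16) ≡ 10/15 mod 71. 15⁻¹ ≡ 19 (mod 71) since 15·19 = 285 ≡ 1, so λ ≡ 48.
  x = λ² - 16 - 31 = 2304 - 47 ≡ 56; y = λ·(16 - 56) - 0 ≡ 68. → (56, 68)
7P: (56, 68) + (31, 10). λ = (10 - 68)/(31 - 56) ≡ 13/46 mod 71. 46⁻¹ ≡ 17 (mod 71), so λ ≡ 8.
  x = λ² - 56 - 31 = 64 - 87 ≡ 48; y = λ·(56 - 48) - 68 ≡ 67. → (48, 67)
8P: (48, 67) + (31, 10). λ = (10 - 67)/(31 - 48) ≡ 14/54 mod 71. 54⁻¹ ≡ 25 (mod 71) since 54·25 = 1350 ≡ 1, so λ ≡ 66.
  x = λ² - 48 - 31 = 4356 - 79 ≡ 17; y = λ·(48 - 17) - 67 ≡ 62. → (17, 62)
9P: (17, 62) + (31, 10). λ = (10 - 62)/(31 - 17) ≡ 19/14 mod 71. 14⁻¹ ≡ 66 (mod 71), so λ ≡ 47.
  x = λ² - 17 - 31 = 2209 - 48 ≡ 31; y = λ·(17 - 31) - 62 ≡ 61. → (31, 61)
10P: (31, 61) + (31, 10): same x and y₁ ≡ -y₂, so the sum is ∞.
10P = ∞, so the order is 10.

10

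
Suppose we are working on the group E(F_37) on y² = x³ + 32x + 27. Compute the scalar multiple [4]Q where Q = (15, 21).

Repeated addition: build up to 4Q.
2Q: tangent at (15, 21): λ = (3·15² + 32)/(2·21) ≡ 4/5. 5⁻¹ ≡ 15 (mod 37) since 5·15 = 75 ≡ 1, so λ ≡ 4·15 ≡ 23.
  x = λ² - 15 - 15 = 529 - 30 ≡ 18; y = λ·(15 - 18) - 21 ≡ 21. → (18, 21)
3Q: (18, 21) + (15, 21). λ = (21 - 21)/(15 - 18) ≡ 0/34 mod 37. 34⁻¹ ≡ 12 (mod 37), so λ ≡ 0.
  x = λ² - 18 - 15 = 0 - 33 ≡ 4; y = λ·(18 - 4) - 21 ≡ 16. → (4, 16)
4Q: (4, 16) + (15, 21). λ = (21 - 16)/(15 - 4) ≡ 5/11 mod 37. 11⁻¹ ≡ 27 (mod 37), so λ ≡ 24.
  x = λ² - 4 - 15 = 576 - 19 ≡ 2; y = λ·(4 - 2) - 16 ≡ 32. → (2, 32)

(2, 32)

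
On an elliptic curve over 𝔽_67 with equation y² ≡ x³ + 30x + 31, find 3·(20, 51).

Write Q = (20, 51).
Repeated addition: build up to 3Q.
2Q: tangent at (20, 51): λ = (3·20² + 30)/(2·51) ≡ 24/35. 35⁻¹ ≡ 23 (mod 67) since 35·23 = 805 ≡ 1, so λ ≡ 24·23 ≡ 16.
  x = λ² - 20 - 20 = 256 - 40 ≡ 15; y = λ·(20 - 15) - 51 ≡ 29. → (15, 29)
3Q: (15, 29) + (20, 51). λ = (51 - 29)/(20 - 15) ≡ 22/5 mod 67. 5⁻¹ ≡ 27 (mod 67) since 5·27 = 135 ≡ 1, so λ ≡ 58.
  x = λ² - 15 - 20 = 3364 - 35 ≡ 46; y = λ·(15 - 46) - 29 ≡ 49. → (46, 49)

(46, 49)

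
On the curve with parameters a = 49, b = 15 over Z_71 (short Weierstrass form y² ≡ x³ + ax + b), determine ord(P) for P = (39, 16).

6

2P: tangent at (39, 16): λ = (3·39² + 49)/(2·16) ≡ 68/32. 32⁻¹ ≡ 20 (mod 71), so λ ≡ 68·20 ≡ 11.
  x = λ² - 39 - 39 = 121 - 78 ≡ 43; y = λ·(39 - 43) - 16 ≡ 11. → (43, 11)
3P: (43, 11) + (39, 16). λ = (16 - 11)/(39 - 43) ≡ 5/67 mod 71. 67⁻¹ ≡ 53 (mod 71) since 67·53 = 3551 ≡ 1, so λ ≡ 52.
  x = λ² - 43 - 39 = 2704 - 82 ≡ 66; y = λ·(43 - 66) - 11 ≡ 0. → (66, 0)
4P: (66, 0) + (39, 16). λ = (16 - 0)/(39 - 66) ≡ 16/44 mod 71. 44⁻¹ ≡ 21 (mod 71), so λ ≡ 52.
  x = λ² - 66 - 39 = 2704 - 105 ≡ 43; y = λ·(66 - 43) - 0 ≡ 60. → (43, 60)
5P: (43, 60) + (39, 16). λ = (16 - 60)/(39 - 43) ≡ 27/67 mod 71. 67⁻¹ ≡ 53 (mod 71), so λ ≡ 11.
  x = λ² - 43 - 39 = 121 - 82 ≡ 39; y = λ·(43 - 39) - 60 ≡ 55. → (39, 55)
6P: (39, 55) + (39, 16): same x and y₁ ≡ -y₂, so the sum is O.
6P = O, so the order is 6.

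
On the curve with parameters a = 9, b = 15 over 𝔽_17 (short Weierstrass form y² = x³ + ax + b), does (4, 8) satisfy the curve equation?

y² = 8² ≡ 13; x³ + 9x + 15 = 115 ≡ 13 (mod 17). 13 = 13.

yes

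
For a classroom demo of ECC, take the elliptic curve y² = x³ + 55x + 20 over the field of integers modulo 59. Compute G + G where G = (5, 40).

tangent at (5, 40): λ = (3·5² + 55)/(2·40) ≡ 12/21. 21⁻¹ ≡ 45 (mod 59), so λ ≡ 12·45 ≡ 9.
  x = λ² - 5 - 5 = 81 - 10 ≡ 12; y = λ·(5 - 12) - 40 ≡ 15. → (12, 15)

(12, 15)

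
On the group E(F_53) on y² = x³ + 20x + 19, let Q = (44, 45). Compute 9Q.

Double-and-add on 9 = (1001)₂. Start with Q = (44, 45) for the leading 1-bit.
double: tangent at (44, 45): λ = (3·44² + 20)/(2·45) ≡ 51/37. 37⁻¹ ≡ 43 (mod 53) since 37·43 = 1591 ≡ 1, so λ ≡ 51·43 ≡ 20.
  x = λ² - 44 - 44 = 400 - 88 ≡ 47; y = λ·(44 - 47) - 45 ≡ 1. → (47, 1)
double: tangent at (47, 1): λ = (3·47² + 20)/(2·1) ≡ 22/2. 2⁻¹ ≡ 27 (mod 53) since 2·27 = 54 ≡ 1, so λ ≡ 22·27 ≡ 11.
  x = λ² - 47 - 47 = 121 - 94 ≡ 27; y = λ·(47 - 27) - 1 ≡ 7. → (27, 7)
double: tangent at (27, 7): λ = (3·27² + 20)/(2·7) ≡ 34/14. 14⁻¹ ≡ 19 (mod 53), so λ ≡ 34·19 ≡ 10.
  x = λ² - 27 - 27 = 100 - 54 ≡ 46; y = λ·(27 - 46) - 7 ≡ 15. → (46, 15)
add Q: (46, 15) + (44, 45). λ = (45 - 15)/(44 - 46) ≡ 30/51 mod 53. 51⁻¹ ≡ 26 (mod 53) since 51·26 = 1326 ≡ 1, so λ ≡ 38.
  x = λ² - 46 - 44 = 1444 - 90 ≡ 29; y = λ·(46 - 29) - 15 ≡ 48. → (29, 48)

(29, 48)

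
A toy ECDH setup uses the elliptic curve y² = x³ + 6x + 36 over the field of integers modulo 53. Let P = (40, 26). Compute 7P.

(48, 27)

Repeated addition: build up to 7P.
2P: tangent at (40, 26): λ = (3·40² + 6)/(2·26) ≡ 36/52. 52⁻¹ ≡ 52 (mod 53), so λ ≡ 36·52 ≡ 17.
  x = λ² - 40 - 40 = 289 - 80 ≡ 50; y = λ·(40 - 50) - 26 ≡ 16. → (50, 16)
3P: (50, 16) + (40, 26). λ = (26 - 16)/(40 - 50) ≡ 10/43 mod 53. 43⁻¹ ≡ 37 (mod 53), so λ ≡ 52.
  x = λ² - 50 - 40 = 2704 - 90 ≡ 17; y = λ·(50 - 17) - 16 ≡ 4. → (17, 4)
4P: (17, 4) + (40, 26). λ = (26 - 4)/(40 - 17) ≡ 22/23 mod 53. 23⁻¹ ≡ 30 (mod 53), so λ ≡ 24.
  x = λ² - 17 - 40 = 576 - 57 ≡ 42; y = λ·(17 - 42) - 4 ≡ 32. → (42, 32)
5P: (42, 32) + (40, 26). λ = (26 - 32)/(40 - 42) ≡ 47/51 mod 53. 51⁻¹ ≡ 26 (mod 53), so λ ≡ 3.
  x = λ² - 42 - 40 = 9 - 82 ≡ 33; y = λ·(42 - 33) - 32 ≡ 48. → (33, 48)
6P: (33, 48) + (40, 26). λ = (26 - 48)/(40 - 33) ≡ 31/7 mod 53. 7⁻¹ ≡ 38 (mod 53), so λ ≡ 12.
  x = λ² - 33 - 40 = 144 - 73 ≡ 18; y = λ·(33 - 18) - 48 ≡ 26. → (18, 26)
7P: (18, 26) + (40, 26). λ = (26 - 26)/(40 - 18) ≡ 0/22 mod 53. 22⁻¹ ≡ 41 (mod 53), so λ ≡ 0.
  x = λ² - 18 - 40 = 0 - 58 ≡ 48; y = λ·(18 - 48) - 26 ≡ 27. → (48, 27)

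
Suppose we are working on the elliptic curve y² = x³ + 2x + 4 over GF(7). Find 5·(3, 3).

Write P = (3, 3).
Double-and-add on 5 = (101)₂. Start with P = (3, 3) for the leading 1-bit.
double: tangent at (3, 3): λ = (3·3² + 2)/(2·3) ≡ 1/6. 6⁻¹ ≡ 6 (mod 7) since 6·6 = 36 ≡ 1, so λ ≡ 1·6 ≡ 6.
  x = λ² - 3 - 3 = 36 - 6 ≡ 2; y = λ·(3 - 2) - 3 ≡ 3. → (2, 3)
double: tangent at (2, 3): λ = (3·2² + 2)/(2·3) ≡ 0/6. 6⁻¹ ≡ 6 (mod 7), so λ ≡ 0·6 ≡ 0.
  x = λ² - 2 - 2 = 0 - 4 ≡ 3; y = λ·(2 - 3) - 3 ≡ 4. → (3, 4)
add P: (3, 4) + (3, 3): same x and y₁ ≡ -y₂, so the sum is the point at infinity.

O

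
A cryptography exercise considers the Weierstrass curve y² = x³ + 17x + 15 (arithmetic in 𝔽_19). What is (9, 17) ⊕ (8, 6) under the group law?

(9, 2)

(9, 17) + (8, 6). λ = (6 - 17)/(8 - 9) ≡ 8/18 mod 19. 18⁻¹ ≡ 18 (mod 19), so λ ≡ 11.
  x = λ² - 9 - 8 = 121 - 17 ≡ 9; y = λ·(9 - 9) - 17 ≡ 2. → (9, 2)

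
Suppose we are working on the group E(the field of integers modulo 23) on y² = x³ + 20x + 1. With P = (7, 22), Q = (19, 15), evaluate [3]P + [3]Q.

First 3P:
Repeated addition: build up to 3P.
2P: tangent at (7, 22): λ = (3·7² + 20)/(2·22) ≡ 6/21. 21⁻¹ ≡ 11 (mod 23), so λ ≡ 6·11 ≡ 20.
  x = λ² - 7 - 7 = 400 - 14 ≡ 18; y = λ·(7 - 18) - 22 ≡ 11. → (18, 11)
3P: (18, 11) + (7, 22). λ = (22 - 11)/(7 - 18) ≡ 11/12 mod 23. 12⁻¹ ≡ 2 (mod 23), so λ ≡ 22.
  x = λ² - 18 - 7 = 484 - 25 ≡ 22; y = λ·(18 - 22) - 11 ≡ 16. → (22, 16)
3P = (22, 16).
Next 3Q:
Repeated addition: build up to 3Q.
2Q: tangent at (19, 15): λ = (3·19² + 20)/(2·15) ≡ 22/7. 7⁻¹ ≡ 10 (mod 23), so λ ≡ 22·10 ≡ 13.
  x = λ² - 19 - 19 = 169 - 38 ≡ 16; y = λ·(19 - 16) - 15 ≡ 1. → (16, 1)
3Q: (16, 1) + (19, 15). λ = (15 - 1)/(19 - 16) ≡ 14/3 mod 23. 3⁻¹ ≡ 8 (mod 23) since 3·8 = 24 ≡ 1, so λ ≡ 20.
  x = λ² - 16 - 19 = 400 - 35 ≡ 20; y = λ·(16 - 20) - 1 ≡ 11. → (20, 11)
3Q = (20, 11).
Finally 3P + 3Q:
(22, 16) + (20, 11). λ = (11 - 16)/(20 - 22) ≡ 18/21 mod 23. 21⁻¹ ≡ 11 (mod 23) since 21·11 = 231 ≡ 1, so λ ≡ 14.
  x = λ² - 22 - 20 = 196 - 42 ≡ 16; y = λ·(22 - 16) - 16 ≡ 22. → (16, 22)

(16, 22)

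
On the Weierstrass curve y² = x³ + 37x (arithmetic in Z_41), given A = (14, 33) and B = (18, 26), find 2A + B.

First 2A:
Repeated addition: build up to 2A.
2A: tangent at (14, 33): λ = (3·14² + 37)/(2·33) ≡ 10/25. 25⁻¹ ≡ 23 (mod 41) since 25·23 = 575 ≡ 1, so λ ≡ 10·23 ≡ 25.
  x = λ² - 14 - 14 = 625 - 28 ≡ 23; y = λ·(14 - 23) - 33 ≡ 29. → (23, 29)
2A = (23, 29).
Finally 2A + B:
(23, 29) + (18, 26). λ = (26 - 29)/(18 - 23) ≡ 38/36 mod 41. 36⁻¹ ≡ 8 (mod 41) since 36·8 = 288 ≡ 1, so λ ≡ 17.
  x = λ² - 23 - 18 = 289 - 41 ≡ 2; y = λ·(23 - 2) - 29 ≡ 0. → (2, 0)

(2, 0)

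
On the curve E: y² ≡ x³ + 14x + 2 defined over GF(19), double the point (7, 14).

tangent at (7, 14): λ = (3·7² + 14)/(2·14) ≡ 9/9. 9⁻¹ ≡ 17 (mod 19), so λ ≡ 9·17 ≡ 1.
  x = λ² - 7 - 7 = 1 - 14 ≡ 6; y = λ·(7 - 6) - 14 ≡ 6. → (6, 6)

(6, 6)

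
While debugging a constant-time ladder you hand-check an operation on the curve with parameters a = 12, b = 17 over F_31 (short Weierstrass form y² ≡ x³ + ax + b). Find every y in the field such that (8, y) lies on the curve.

x³ + 12x + 17 = 625 ≡ 5 (mod 31).
Square roots of 5 mod 31: 6 and 25 (since 6² = 36 ≡ 5).

6, 25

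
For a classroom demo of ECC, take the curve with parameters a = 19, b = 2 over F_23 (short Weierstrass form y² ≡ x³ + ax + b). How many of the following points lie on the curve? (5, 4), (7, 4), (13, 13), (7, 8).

2

(5, 4): 4² ≡ 16, rhs ≡ 15 → off.
(7, 4): 4² ≡ 16, rhs ≡ 18 → off.
(13, 13): 13² ≡ 8, rhs ≡ 8 → on.
(7, 8): 8² ≡ 18, rhs ≡ 18 → on.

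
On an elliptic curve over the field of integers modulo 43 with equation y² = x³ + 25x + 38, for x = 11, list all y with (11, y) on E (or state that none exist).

15, 28

x³ + 25x + 38 = 1644 ≡ 10 (mod 43).
Square roots of 10 mod 43: 15 and 28 (since 15² = 225 ≡ 10).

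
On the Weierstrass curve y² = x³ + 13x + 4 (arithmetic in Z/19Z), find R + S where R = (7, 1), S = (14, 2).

(7, 1) + (14, 2). λ = (2 - 1)/(14 - 7) ≡ 1/7 mod 19. 7⁻¹ ≡ 11 (mod 19) since 7·11 = 77 ≡ 1, so λ ≡ 11.
  x = λ² - 7 - 14 = 121 - 21 ≡ 5; y = λ·(7 - 5) - 1 ≡ 2. → (5, 2)

(5, 2)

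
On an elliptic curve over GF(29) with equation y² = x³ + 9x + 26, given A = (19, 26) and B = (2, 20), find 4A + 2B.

First 4A:
Double-and-add on 4 = (100)₂. Start with A = (19, 26) for the leading 1-bit.
double: tangent at (19, 26): λ = (3·19² + 9)/(2·26) ≡ 19/23. 23⁻¹ ≡ 24 (mod 29), so λ ≡ 19·24 ≡ 21.
  x = λ² - 19 - 19 = 441 - 38 ≡ 26; y = λ·(19 - 26) - 26 ≡ 1. → (26, 1)
double: tangent at (26, 1): λ = (3·26² + 9)/(2·1) ≡ 7/2. 2⁻¹ ≡ 15 (mod 29) since 2·15 = 30 ≡ 1, so λ ≡ 7·15 ≡ 18.
  x = λ² - 26 - 26 = 324 - 52 ≡ 11; y = λ·(26 - 11) - 1 ≡ 8. → (11, 8)
4A = (11, 8).
Next 2B:
Repeated addition: build up to 2B.
2B: tangent at (2, 20): λ = (3·2² + 9)/(2·20) ≡ 21/11. 11⁻¹ ≡ 8 (mod 29), so λ ≡ 21·8 ≡ 23.
  x = λ² - 2 - 2 = 529 - 4 ≡ 3; y = λ·(2 - 3) - 20 ≡ 15. → (3, 15)
2B = (3, 15).
Finally 4A + 2B:
(11, 8) + (3, 15). λ = (15 - 8)/(3 - 11) ≡ 7/21 mod 29. 21⁻¹ ≡ 18 (mod 29) since 21·18 = 378 ≡ 1, so λ ≡ 10.
  x = λ² - 11 - 3 = 100 - 14 ≡ 28; y = λ·(11 - 28) - 8 ≡ 25. → (28, 25)

(28, 25)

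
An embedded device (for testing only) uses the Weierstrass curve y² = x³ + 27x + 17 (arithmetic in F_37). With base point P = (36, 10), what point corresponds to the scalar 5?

Double-and-add on 5 = (101)₂. Start with P = (36, 10) for the leading 1-bit.
double: tangent at (36, 10): λ = (3·36² + 27)/(2·10) ≡ 30/20. 20⁻¹ ≡ 13 (mod 37), so λ ≡ 30·13 ≡ 20.
  x = λ² - 36 - 36 = 400 - 72 ≡ 32; y = λ·(36 - 32) - 10 ≡ 33. → (32, 33)
double: tangent at (32, 33): λ = (3·32² + 27)/(2·33) ≡ 28/29. 29⁻¹ ≡ 23 (mod 37), so λ ≡ 28·23 ≡ 15.
  x = λ² - 32 - 32 = 225 - 64 ≡ 13; y = λ·(32 - 13) - 33 ≡ 30. → (13, 30)
add P: (13, 30) + (36, 10). λ = (10 - 30)/(36 - 13) ≡ 17/23 mod 37. 23⁻¹ ≡ 29 (mod 37), so λ ≡ 12.
  x = λ² - 13 - 36 = 144 - 49 ≡ 21; y = λ·(13 - 21) - 30 ≡ 22. → (21, 22)

(21, 22)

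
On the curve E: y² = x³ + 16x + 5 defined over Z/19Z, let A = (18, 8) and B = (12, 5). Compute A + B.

(13, 4)

(18, 8) + (12, 5). λ = (5 - 8)/(12 - 18) ≡ 16/13 mod 19. 13⁻¹ ≡ 3 (mod 19), so λ ≡ 10.
  x = λ² - 18 - 12 = 100 - 30 ≡ 13; y = λ·(18 - 13) - 8 ≡ 4. → (13, 4)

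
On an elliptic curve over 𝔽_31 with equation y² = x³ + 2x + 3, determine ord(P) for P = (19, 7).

2P: tangent at (19, 7): λ = (3·19² + 2)/(2·7) ≡ 0/14. 14⁻¹ ≡ 20 (mod 31), so λ ≡ 0·20 ≡ 0.
  x = λ² - 19 - 19 = 0 - 38 ≡ 24; y = λ·(19 - 24) - 7 ≡ 24. → (24, 24)
3P: (24, 24) + (19, 7). λ = (7 - 24)/(19 - 24) ≡ 14/26 mod 31. 26⁻¹ ≡ 6 (mod 31) since 26·6 = 156 ≡ 1, so λ ≡ 22.
  x = λ² - 24 - 19 = 484 - 43 ≡ 7; y = λ·(24 - 7) - 24 ≡ 9. → (7, 9)
4P: (7, 9) + (19, 7). λ = (7 - 9)/(19 - 7) ≡ 29/12 mod 31. 12⁻¹ ≡ 13 (mod 31) since 12·13 = 156 ≡ 1, so λ ≡ 5.
  x = λ² - 7 - 19 = 25 - 26 ≡ 30; y = λ·(7 - 30) - 9 ≡ 0. → (30, 0)
5P: (30, 0) + (19, 7). λ = (7 - 0)/(19 - 30) ≡ 7/20 mod 31. 20⁻¹ ≡ 14 (mod 31) since 20·14 = 280 ≡ 1, so λ ≡ 5.
  x = λ² - 30 - 19 = 25 - 49 ≡ 7; y = λ·(30 - 7) - 0 ≡ 22. → (7, 22)
6P: (7, 22) + (19, 7). λ = (7 - 22)/(19 - 7) ≡ 16/12 mod 31. 12⁻¹ ≡ 13 (mod 31), so λ ≡ 22.
  x = λ² - 7 - 19 = 484 - 26 ≡ 24; y = λ·(7 - 24) - 22 ≡ 7. → (24, 7)
7P: (24, 7) + (19, 7). λ = (7 - 7)/(19 - 24) ≡ 0/26 mod 31. 26⁻¹ ≡ 6 (mod 31) since 26·6 = 156 ≡ 1, so λ ≡ 0.
  x = λ² - 24 - 19 = 0 - 43 ≡ 19; y = λ·(24 - 19) - 7 ≡ 24. → (19, 24)
8P: (19, 24) + (19, 7): same x and y₁ ≡ -y₂, so the sum is O.
8P = O, so the order is 8.

8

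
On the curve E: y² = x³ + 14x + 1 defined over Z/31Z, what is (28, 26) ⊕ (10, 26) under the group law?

(28, 26) + (10, 26). λ = (26 - 26)/(10 - 28) ≡ 0/13 mod 31. 13⁻¹ ≡ 12 (mod 31), so λ ≡ 0.
  x = λ² - 28 - 10 = 0 - 38 ≡ 24; y = λ·(28 - 24) - 26 ≡ 5. → (24, 5)

(24, 5)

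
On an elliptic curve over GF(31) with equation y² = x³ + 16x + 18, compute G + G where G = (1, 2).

(7, 16)

tangent at (1, 2): λ = (3·1² + 16)/(2·2) ≡ 19/4. 4⁻¹ ≡ 8 (mod 31), so λ ≡ 19·8 ≡ 28.
  x = λ² - 1 - 1 = 784 - 2 ≡ 7; y = λ·(1 - 7) - 2 ≡ 16. → (7, 16)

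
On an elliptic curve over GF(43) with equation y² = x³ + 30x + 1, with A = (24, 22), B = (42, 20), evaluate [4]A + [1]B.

(18, 40)

First 4A:
Repeated addition: build up to 4A.
2A: tangent at (24, 22): λ = (3·24² + 30)/(2·22) ≡ 38/1. 1⁻¹ ≡ 1 (mod 43) since 1·1 = 1 ≡ 1, so λ ≡ 38·1 ≡ 38.
  x = λ² - 24 - 24 = 1444 - 48 ≡ 20; y = λ·(24 - 20) - 22 ≡ 1. → (20, 1)
3A: (20, 1) + (24, 22). λ = (22 - 1)/(24 - 20) ≡ 21/4 mod 43. 4⁻¹ ≡ 11 (mod 43) since 4·11 = 44 ≡ 1, so λ ≡ 16.
  x = λ² - 20 - 24 = 256 - 44 ≡ 40; y = λ·(20 - 40) - 1 ≡ 23. → (40, 23)
4A: (40, 23) + (24, 22). λ = (22 - 23)/(24 - 40) ≡ 42/27 mod 43. 27⁻¹ ≡ 8 (mod 43) since 27·8 = 216 ≡ 1, so λ ≡ 35.
  x = λ² - 40 - 24 = 1225 - 64 ≡ 0; y = λ·(40 - 0) - 23 ≡ 1. → (0, 1)
4A = (0, 1).
Finally 4A + B:
(0, 1) + (42, 20). λ = (20 - 1)/(42 - 0) ≡ 19/42 mod 43. 42⁻¹ ≡ 42 (mod 43), so λ ≡ 24.
  x = λ² - 0 - 42 = 576 - 42 ≡ 18; y = λ·(0 - 18) - 1 ≡ 40. → (18, 40)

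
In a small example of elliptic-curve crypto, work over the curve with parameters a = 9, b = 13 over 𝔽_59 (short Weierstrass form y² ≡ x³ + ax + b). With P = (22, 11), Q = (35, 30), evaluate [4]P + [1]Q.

First 4P:
Double-and-add on 4 = (100)₂. Start with P = (22, 11) for the leading 1-bit.
double: tangent at (22, 11): λ = (3·22² + 9)/(2·11) ≡ 45/22. 22⁻¹ ≡ 51 (mod 59) since 22·51 = 1122 ≡ 1, so λ ≡ 45·51 ≡ 53.
  x = λ² - 22 - 22 = 2809 - 44 ≡ 51; y = λ·(22 - 51) - 11 ≡ 45. → (51, 45)
double: tangent at (51, 45): λ = (3·51² + 9)/(2·45) ≡ 24/31. 31⁻¹ ≡ 40 (mod 59), so λ ≡ 24·40 ≡ 16.
  x = λ² - 51 - 51 = 256 - 102 ≡ 36; y = λ·(51 - 36) - 45 ≡ 18. → (36, 18)
4P = (36, 18).
Finally 4P + Q:
(36, 18) + (35, 30). λ = (30 - 18)/(35 - 36) ≡ 12/58 mod 59. 58⁻¹ ≡ 58 (mod 59) since 58·58 = 3364 ≡ 1, so λ ≡ 47.
  x = λ² - 36 - 35 = 2209 - 71 ≡ 14; y = λ·(36 - 14) - 18 ≡ 13. → (14, 13)

(14, 13)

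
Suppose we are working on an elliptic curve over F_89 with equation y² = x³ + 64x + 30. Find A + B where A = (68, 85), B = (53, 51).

(21, 69)

(68, 85) + (53, 51). λ = (51 - 85)/(53 - 68) ≡ 55/74 mod 89. 74⁻¹ ≡ 83 (mod 89), so λ ≡ 26.
  x = λ² - 68 - 53 = 676 - 121 ≡ 21; y = λ·(68 - 21) - 85 ≡ 69. → (21, 69)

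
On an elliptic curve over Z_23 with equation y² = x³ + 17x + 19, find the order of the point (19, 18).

8

2P: tangent at (19, 18): λ = (3·19² + 17)/(2·18) ≡ 19/13. 13⁻¹ ≡ 16 (mod 23) since 13·16 = 208 ≡ 1, so λ ≡ 19·16 ≡ 5.
  x = λ² - 19 - 19 = 25 - 38 ≡ 10; y = λ·(19 - 10) - 18 ≡ 4. → (10, 4)
3P: (10, 4) + (19, 18). λ = (18 - 4)/(19 - 10) ≡ 14/9 mod 23. 9⁻¹ ≡ 18 (mod 23) since 9·18 = 162 ≡ 1, so λ ≡ 22.
  x = λ² - 10 - 19 = 484 - 29 ≡ 18; y = λ·(10 - 18) - 4 ≡ 4. → (18, 4)
4P: (18, 4) + (19, 18). λ = (18 - 4)/(19 - 18) ≡ 14/1 mod 23. 1⁻¹ ≡ 1 (mod 23) since 1·1 = 1 ≡ 1, so λ ≡ 14.
  x = λ² - 18 - 19 = 196 - 37 ≡ 21; y = λ·(18 - 21) - 4 ≡ 0. → (21, 0)
5P: (21, 0) + (19, 18). λ = (18 - 0)/(19 - 21) ≡ 18/21 mod 23. 21⁻¹ ≡ 11 (mod 23) since 21·11 = 231 ≡ 1, so λ ≡ 14.
  x = λ² - 21 - 19 = 196 - 40 ≡ 18; y = λ·(21 - 18) - 0 ≡ 19. → (18, 19)
6P: (18, 19) + (19, 18). λ = (18 - 19)/(19 - 18) ≡ 22/1 mod 23. 1⁻¹ ≡ 1 (mod 23), so λ ≡ 22.
  x = λ² - 18 - 19 = 484 - 37 ≡ 10; y = λ·(18 - 10) - 19 ≡ 19. → (10, 19)
7P: (10, 19) + (19, 18). λ = (18 - 19)/(19 - 10) ≡ 22/9 mod 23. 9⁻¹ ≡ 18 (mod 23), so λ ≡ 5.
  x = λ² - 10 - 19 = 25 - 29 ≡ 19; y = λ·(10 - 19) - 19 ≡ 5. → (19, 5)
8P: (19, 5) + (19, 18): same x and y₁ ≡ -y₂, so the sum is the point at infinity.
8P = the point at infinity, so the order is 8.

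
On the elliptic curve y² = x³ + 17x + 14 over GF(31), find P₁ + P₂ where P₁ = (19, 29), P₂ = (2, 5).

(18, 18)

(19, 29) + (2, 5). λ = (5 - 29)/(2 - 19) ≡ 7/14 mod 31. 14⁻¹ ≡ 20 (mod 31), so λ ≡ 16.
  x = λ² - 19 - 2 = 256 - 21 ≡ 18; y = λ·(19 - 18) - 29 ≡ 18. → (18, 18)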